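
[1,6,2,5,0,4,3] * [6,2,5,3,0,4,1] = [2,1,5,4,6,0,3]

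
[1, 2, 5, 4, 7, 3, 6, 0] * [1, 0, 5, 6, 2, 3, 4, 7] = [0, 5, 3, 2, 7, 6, 4, 1]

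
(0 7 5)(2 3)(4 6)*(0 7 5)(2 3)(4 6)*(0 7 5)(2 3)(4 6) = (2 3)(4 6)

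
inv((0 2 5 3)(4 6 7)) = (0 3 5 2)(4 7 6)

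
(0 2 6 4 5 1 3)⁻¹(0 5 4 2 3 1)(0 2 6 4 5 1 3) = (0 3 2 1 5 6)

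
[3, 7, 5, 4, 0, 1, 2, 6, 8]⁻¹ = [4, 5, 6, 0, 3, 2, 7, 1, 8]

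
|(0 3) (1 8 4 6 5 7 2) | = 14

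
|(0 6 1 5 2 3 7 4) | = 8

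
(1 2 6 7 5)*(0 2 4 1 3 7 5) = (0 2 6 5 3 7)(1 4)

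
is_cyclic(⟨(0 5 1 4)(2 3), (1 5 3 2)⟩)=no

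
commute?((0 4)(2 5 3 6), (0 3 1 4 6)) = no:(0 4)(2 5 3 6)*(0 3 1 4 6) = (0 6 2 5 1 4 3), (0 3 1 4 6)*(0 4)(2 5 3 6) = (0 6 4 2 5 3 1)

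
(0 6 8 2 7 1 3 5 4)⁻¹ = (0 4 5 3 1 7 2 8 6)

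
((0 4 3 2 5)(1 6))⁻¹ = (0 5 2 3 4)(1 6)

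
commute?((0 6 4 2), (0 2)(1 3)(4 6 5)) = no:(0 6 4 2)*(0 2)(1 3)(4 6 5) = (0 5 4)(1 3), (0 2)(1 3)(4 6 5)*(0 6 4 2) = (1 3)(2 6 5)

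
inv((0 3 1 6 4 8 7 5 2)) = (0 2 5 7 8 4 6 1 3)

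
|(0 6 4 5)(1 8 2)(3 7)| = 12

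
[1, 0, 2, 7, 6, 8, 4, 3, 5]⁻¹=[1, 0, 2, 7, 6, 8, 4, 3, 5]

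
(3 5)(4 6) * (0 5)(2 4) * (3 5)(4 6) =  (0 3)(2 6)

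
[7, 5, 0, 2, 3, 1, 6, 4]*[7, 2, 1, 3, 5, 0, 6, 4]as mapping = [0→4, 1→0, 2→7, 3→1, 4→3, 5→2, 6→6, 7→5]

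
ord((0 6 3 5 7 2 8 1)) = 8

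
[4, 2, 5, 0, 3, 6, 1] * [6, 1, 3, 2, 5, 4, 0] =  [5, 3, 4, 6, 2, 0, 1]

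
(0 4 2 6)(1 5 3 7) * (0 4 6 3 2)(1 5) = (0 6 4)(2 3 7 5)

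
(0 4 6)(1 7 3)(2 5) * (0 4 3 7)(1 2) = (0 3 2 5 1)(4 6)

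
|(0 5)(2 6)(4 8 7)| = 6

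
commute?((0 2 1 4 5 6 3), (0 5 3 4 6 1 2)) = no:(0 2 1 4 5 6 3)*(0 5 3 4 6 1 2) = (1 6 4 3 5), (0 5 3 4 6 1 2)*(0 2 1 4 5 6 3) = (0 6 4 3 5)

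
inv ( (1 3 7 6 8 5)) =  (1 5 8 6 7 3)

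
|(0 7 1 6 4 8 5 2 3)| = 9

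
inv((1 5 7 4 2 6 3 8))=(1 8 3 6 2 4 7 5)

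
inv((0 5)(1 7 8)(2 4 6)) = (0 5)(1 8 7)(2 6 4)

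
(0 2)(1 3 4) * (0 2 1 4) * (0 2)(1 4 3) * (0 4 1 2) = (0 1 2 4 3)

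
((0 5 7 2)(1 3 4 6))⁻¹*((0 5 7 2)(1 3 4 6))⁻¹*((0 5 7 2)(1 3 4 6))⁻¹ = (0 5 7 2)(1 3 4 6)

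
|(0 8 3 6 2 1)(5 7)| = 6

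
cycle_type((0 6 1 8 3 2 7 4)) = 8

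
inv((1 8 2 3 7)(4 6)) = (1 7 3 2 8)(4 6)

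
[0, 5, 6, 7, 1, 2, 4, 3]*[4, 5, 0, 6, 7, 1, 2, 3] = [4, 1, 2, 3, 5, 0, 7, 6]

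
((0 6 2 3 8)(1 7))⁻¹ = (0 8 3 2 6)(1 7)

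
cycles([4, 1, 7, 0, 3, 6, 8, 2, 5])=(0 4 3)(2 7)(5 6 8)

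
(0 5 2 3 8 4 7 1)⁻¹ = (0 1 7 4 8 3 2 5)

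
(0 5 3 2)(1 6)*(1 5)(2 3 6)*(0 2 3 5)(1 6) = (0 6)(1 3 5)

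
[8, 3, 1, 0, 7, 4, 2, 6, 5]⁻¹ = [3, 2, 6, 1, 5, 8, 7, 4, 0]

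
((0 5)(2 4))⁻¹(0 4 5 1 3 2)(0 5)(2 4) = (0 1 3 4 5 2)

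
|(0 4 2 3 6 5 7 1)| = 8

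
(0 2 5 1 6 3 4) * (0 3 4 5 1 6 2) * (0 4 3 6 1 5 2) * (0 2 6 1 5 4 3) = (0 3 6)(1 2 4)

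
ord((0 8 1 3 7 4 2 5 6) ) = 9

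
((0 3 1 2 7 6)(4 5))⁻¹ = (0 6 7 2 1 3)(4 5)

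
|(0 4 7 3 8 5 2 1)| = 8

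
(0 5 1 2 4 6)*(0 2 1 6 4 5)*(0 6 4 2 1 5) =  (0 6 1 5 4 2)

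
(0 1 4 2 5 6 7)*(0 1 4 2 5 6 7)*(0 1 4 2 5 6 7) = (0 2 7 4 6 1 5)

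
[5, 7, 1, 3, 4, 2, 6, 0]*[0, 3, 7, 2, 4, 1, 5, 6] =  [1, 6, 3, 2, 4, 7, 5, 0]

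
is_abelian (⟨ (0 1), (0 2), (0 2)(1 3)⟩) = no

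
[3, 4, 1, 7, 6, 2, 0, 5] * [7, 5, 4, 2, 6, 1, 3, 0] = [2, 6, 5, 0, 3, 4, 7, 1]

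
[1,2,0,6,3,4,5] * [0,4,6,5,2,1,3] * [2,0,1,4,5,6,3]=[5,3,2,4,6,1,0]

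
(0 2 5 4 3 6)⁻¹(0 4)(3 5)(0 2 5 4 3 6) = (2 3)(4 6)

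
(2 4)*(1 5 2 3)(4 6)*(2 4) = (1 5 4 3)(2 6)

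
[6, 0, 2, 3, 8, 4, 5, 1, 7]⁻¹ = [1, 7, 2, 3, 5, 6, 0, 8, 4]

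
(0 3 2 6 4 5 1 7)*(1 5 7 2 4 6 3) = (0 1 2 3 4 7)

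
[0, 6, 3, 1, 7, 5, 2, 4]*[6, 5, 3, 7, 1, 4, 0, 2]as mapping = [0→6, 1→0, 2→7, 3→5, 4→2, 5→4, 6→3, 7→1]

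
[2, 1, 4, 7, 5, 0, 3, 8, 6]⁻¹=[5, 1, 0, 6, 2, 4, 8, 3, 7]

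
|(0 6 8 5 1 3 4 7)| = 8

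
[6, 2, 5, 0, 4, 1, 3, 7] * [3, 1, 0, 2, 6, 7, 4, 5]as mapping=[0→4, 1→0, 2→7, 3→3, 4→6, 5→1, 6→2, 7→5]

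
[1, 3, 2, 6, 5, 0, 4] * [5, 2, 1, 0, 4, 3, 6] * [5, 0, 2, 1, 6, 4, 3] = [2, 5, 0, 3, 1, 4, 6]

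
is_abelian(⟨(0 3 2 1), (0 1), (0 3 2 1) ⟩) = no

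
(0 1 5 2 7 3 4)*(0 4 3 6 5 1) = (2 7 6 5)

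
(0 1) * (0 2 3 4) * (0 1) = (1 2 3 4)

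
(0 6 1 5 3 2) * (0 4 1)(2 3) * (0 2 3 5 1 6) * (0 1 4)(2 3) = (0 1 4 6 3 5 2)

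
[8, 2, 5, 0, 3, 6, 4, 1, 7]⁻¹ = [3, 7, 1, 4, 6, 2, 5, 8, 0]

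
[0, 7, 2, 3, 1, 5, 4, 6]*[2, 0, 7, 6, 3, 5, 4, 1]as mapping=[0→2, 1→1, 2→7, 3→6, 4→0, 5→5, 6→3, 7→4]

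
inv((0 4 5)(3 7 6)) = (0 5 4)(3 6 7)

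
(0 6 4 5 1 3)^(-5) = (0 6 4 5 1 3)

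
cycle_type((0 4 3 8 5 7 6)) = 7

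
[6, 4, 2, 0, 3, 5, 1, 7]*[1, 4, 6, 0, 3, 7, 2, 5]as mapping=[0→2, 1→3, 2→6, 3→1, 4→0, 5→7, 6→4, 7→5]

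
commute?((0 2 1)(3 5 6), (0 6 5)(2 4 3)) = no:(0 2 1)(3 5 6) * (0 6 5)(2 4 3) = (0 4 3)(1 6 2), (0 6 5)(2 4 3) * (0 2 1)(3 5 6) = (0 3 1)(2 4 5)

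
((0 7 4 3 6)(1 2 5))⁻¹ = (0 6 3 4 7)(1 5 2)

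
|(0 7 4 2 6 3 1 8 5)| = 9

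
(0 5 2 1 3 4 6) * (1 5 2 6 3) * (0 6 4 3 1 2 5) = (0 5 4 1 2)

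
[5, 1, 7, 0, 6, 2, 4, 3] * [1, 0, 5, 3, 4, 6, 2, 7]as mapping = [0→6, 1→0, 2→7, 3→1, 4→2, 5→5, 6→4, 7→3]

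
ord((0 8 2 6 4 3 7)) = 7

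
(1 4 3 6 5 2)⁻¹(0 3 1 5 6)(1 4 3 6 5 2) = (0 6 4 2 5)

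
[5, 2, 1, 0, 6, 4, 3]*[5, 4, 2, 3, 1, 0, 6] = [0, 2, 4, 5, 6, 1, 3]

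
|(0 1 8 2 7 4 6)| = 7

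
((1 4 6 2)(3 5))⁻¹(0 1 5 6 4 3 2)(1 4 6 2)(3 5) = (0 4 3 2 6 5 1)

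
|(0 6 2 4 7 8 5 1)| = 8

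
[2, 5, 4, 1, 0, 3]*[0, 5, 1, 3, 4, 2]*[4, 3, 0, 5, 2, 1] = [3, 0, 2, 1, 4, 5]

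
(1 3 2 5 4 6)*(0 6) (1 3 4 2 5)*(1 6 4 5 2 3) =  (0 4) (1 5 3 2 6) 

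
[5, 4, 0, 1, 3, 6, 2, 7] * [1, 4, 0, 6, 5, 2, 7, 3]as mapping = [0→2, 1→5, 2→1, 3→4, 4→6, 5→7, 6→0, 7→3]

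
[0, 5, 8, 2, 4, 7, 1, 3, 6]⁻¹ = [0, 6, 3, 7, 4, 1, 8, 5, 2]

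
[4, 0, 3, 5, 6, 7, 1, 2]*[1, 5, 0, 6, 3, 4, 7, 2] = [3, 1, 6, 4, 7, 2, 5, 0]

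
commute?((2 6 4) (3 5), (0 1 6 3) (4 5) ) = no:(2 6 4) (3 5)*(0 1 6 3) (4 5) = (0 1 6 5) (2 3 4), (0 1 6 3) (4 5)*(2 6 4) (3 5) = (0 1 4 3) (2 6 5) 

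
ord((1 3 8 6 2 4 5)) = 7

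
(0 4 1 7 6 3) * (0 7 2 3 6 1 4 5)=(0 5)(1 2 3 7)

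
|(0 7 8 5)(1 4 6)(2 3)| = 12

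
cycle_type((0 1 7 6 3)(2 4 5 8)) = 4.5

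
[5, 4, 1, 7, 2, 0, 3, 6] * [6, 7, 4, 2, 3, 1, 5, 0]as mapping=[0→1, 1→3, 2→7, 3→0, 4→4, 5→6, 6→2, 7→5]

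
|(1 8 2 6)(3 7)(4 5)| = 4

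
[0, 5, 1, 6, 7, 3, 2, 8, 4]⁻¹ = [0, 2, 6, 5, 8, 1, 3, 4, 7]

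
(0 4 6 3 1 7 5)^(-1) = (0 5 7 1 3 6 4)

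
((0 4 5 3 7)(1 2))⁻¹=(0 7 3 5 4)(1 2)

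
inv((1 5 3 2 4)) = (1 4 2 3 5)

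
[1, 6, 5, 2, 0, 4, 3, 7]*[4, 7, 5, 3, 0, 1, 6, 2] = [7, 6, 1, 5, 4, 0, 3, 2]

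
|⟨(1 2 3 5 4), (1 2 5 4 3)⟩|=60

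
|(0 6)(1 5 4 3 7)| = 10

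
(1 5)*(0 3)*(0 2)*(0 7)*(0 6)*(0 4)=(0 3 2 7 6 4)(1 5)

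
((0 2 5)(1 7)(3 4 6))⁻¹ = (0 5 2)(1 7)(3 6 4)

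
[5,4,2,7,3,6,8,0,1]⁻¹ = [7,8,2,4,1,0,5,3,6]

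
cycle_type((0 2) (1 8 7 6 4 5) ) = 2.6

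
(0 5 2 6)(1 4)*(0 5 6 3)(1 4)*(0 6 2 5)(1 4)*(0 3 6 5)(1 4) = (0 2 6 3 5)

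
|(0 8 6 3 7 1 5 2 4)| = 9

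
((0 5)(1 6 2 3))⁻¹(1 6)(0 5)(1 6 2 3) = (2 6)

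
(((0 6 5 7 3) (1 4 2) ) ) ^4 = (0 3 7 5 6) (1 4 2) 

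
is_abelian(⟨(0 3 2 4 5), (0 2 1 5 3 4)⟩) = no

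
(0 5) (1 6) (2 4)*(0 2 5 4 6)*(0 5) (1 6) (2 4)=(0 2 1 5 4) 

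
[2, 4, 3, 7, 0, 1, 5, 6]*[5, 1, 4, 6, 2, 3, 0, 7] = [4, 2, 6, 7, 5, 1, 3, 0]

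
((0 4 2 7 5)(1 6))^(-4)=(0 4 2 7 5)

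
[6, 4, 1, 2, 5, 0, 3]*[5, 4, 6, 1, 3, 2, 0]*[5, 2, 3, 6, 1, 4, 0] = [5, 6, 1, 0, 3, 4, 2]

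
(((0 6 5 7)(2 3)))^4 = ()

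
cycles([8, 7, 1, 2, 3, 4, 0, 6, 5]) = (0 8 5 4 3 2 1 7 6)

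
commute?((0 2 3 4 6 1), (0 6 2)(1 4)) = no:(0 2 3 4 6 1) * (0 6 2)(1 4) = (1 6 4 2 3), (0 6 2)(1 4) * (0 2 3 4 6 1) = (0 1 6 3 4)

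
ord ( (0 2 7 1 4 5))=6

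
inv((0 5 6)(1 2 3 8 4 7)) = (0 6 5)(1 7 4 8 3 2)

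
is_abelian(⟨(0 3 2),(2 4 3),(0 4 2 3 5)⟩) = no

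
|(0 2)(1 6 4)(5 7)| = 6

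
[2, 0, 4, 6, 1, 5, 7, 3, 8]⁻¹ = [1, 4, 0, 7, 2, 5, 3, 6, 8]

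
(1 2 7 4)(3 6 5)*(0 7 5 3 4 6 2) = (0 7 6 3 2 5 4 1)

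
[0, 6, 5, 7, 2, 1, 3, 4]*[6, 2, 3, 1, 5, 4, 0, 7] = [6, 0, 4, 7, 3, 2, 1, 5]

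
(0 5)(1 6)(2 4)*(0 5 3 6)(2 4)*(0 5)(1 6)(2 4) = (0 3 1 5)(2 4)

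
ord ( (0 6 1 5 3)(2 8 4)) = 15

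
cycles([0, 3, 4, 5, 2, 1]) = (1 3 5)(2 4)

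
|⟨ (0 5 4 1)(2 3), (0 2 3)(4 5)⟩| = 720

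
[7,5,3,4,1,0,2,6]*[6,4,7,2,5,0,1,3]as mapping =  [0→3,1→0,2→2,3→5,4→4,5→6,6→7,7→1]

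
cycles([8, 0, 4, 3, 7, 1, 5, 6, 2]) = (0 8 2 4 7 6 5 1)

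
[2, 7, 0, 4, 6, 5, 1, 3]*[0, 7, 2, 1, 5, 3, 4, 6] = [2, 6, 0, 5, 4, 3, 7, 1]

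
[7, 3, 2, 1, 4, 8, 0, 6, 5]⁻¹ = [6, 3, 2, 1, 4, 8, 7, 0, 5]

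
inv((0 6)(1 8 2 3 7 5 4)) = (0 6)(1 4 5 7 3 2 8)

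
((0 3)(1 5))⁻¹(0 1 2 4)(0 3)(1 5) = (2 4 3 5)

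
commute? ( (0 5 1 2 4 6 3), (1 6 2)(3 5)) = no: (0 5 1 2 4 6 3)*(1 6 2)(3 5) = (0 3)(2 4)(5 6), (1 6 2)(3 5)*(0 5 1 2 4 6 3) = (0 5)(1 3)(4 6)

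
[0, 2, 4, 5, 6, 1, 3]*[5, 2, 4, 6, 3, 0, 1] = [5, 4, 3, 0, 1, 2, 6]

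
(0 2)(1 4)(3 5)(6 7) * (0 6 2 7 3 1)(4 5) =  (0 7 2 6 3 4)(1 5)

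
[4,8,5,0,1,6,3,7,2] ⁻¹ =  [3,4,8,6,0,2,5,7,1] 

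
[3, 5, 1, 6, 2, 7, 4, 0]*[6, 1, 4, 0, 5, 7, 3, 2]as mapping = [0→0, 1→7, 2→1, 3→3, 4→4, 5→2, 6→5, 7→6]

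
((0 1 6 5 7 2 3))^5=(0 2 5 1 3 7 6)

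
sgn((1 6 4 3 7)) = 1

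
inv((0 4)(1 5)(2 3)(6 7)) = (0 4)(1 5)(2 3)(6 7)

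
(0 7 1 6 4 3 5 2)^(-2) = (0 5 4 1)(2 3 6 7)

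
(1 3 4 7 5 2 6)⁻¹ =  (1 6 2 5 7 4 3)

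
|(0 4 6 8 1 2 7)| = 7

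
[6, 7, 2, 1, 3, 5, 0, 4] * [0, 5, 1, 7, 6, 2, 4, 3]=[4, 3, 1, 5, 7, 2, 0, 6]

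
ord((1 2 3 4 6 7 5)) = 7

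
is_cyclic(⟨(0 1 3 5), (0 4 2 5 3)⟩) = no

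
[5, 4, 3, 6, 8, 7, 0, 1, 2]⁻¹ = [6, 7, 8, 2, 1, 0, 3, 5, 4]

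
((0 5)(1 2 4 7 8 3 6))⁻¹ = (0 5)(1 6 3 8 7 4 2)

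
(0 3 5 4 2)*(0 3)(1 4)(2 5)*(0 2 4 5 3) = (0 2)(1 5)(3 4)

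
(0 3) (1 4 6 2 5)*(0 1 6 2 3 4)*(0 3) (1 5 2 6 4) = (0 1 3 5 4 6) 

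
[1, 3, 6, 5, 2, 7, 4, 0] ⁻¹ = [7, 0, 4, 1, 6, 3, 2, 5] 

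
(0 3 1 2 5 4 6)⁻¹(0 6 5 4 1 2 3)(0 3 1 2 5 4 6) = (0 4 6 2 5 1 3)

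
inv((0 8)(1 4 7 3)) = (0 8)(1 3 7 4)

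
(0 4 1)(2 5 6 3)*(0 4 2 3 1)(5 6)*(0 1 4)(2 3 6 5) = (0 3 6 4 1)(2 5)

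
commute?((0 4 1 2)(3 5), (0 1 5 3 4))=no:(0 4 1 2)(3 5) * (0 1 5 3 4)=(1 2)(4 5), (0 1 5 3 4) * (0 4 1 2)(3 5)=(0 2)(1 3)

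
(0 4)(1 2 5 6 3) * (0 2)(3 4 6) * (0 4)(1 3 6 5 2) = (0 5 6)(1 4)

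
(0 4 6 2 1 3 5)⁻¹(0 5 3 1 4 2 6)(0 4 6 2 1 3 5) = (0 5 3 6 1 2 4)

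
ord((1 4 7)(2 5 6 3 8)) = 15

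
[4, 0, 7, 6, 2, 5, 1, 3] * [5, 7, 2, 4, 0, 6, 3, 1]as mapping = [0→0, 1→5, 2→1, 3→3, 4→2, 5→6, 6→7, 7→4]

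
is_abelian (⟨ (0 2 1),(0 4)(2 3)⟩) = no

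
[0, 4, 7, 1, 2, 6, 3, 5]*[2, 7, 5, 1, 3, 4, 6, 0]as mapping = [0→2, 1→3, 2→0, 3→7, 4→5, 5→6, 6→1, 7→4]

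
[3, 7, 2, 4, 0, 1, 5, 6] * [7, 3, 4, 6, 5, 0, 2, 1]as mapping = [0→6, 1→1, 2→4, 3→5, 4→7, 5→3, 6→0, 7→2]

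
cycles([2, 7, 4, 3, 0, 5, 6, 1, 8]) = (0 2 4)(1 7)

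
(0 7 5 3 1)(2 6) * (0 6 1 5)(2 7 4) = (0 4 2 1 6 7)(3 5)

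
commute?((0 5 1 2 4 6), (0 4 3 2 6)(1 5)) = no:(0 5 1 2 4 6)*(0 4 3 2 6)(1 5) = (0 1 6 4)(2 3), (0 4 3 2 6)(1 5)*(0 5 1 2 4 6) = (0 6 5 2)(3 4)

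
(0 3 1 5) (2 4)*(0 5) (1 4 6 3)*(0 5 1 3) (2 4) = (0 3 2 6) (1 5) 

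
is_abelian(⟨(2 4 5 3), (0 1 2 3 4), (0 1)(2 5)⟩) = no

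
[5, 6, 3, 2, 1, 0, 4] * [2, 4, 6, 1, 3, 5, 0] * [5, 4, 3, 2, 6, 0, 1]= [0, 5, 4, 1, 6, 3, 2]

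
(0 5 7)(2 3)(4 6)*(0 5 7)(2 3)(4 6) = (0 7 5)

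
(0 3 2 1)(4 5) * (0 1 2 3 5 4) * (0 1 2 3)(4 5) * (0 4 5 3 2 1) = (0 5)(3 4)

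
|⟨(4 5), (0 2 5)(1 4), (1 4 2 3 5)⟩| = 720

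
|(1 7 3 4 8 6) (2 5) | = 6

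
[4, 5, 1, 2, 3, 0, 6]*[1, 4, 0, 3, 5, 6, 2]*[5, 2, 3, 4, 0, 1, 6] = [1, 6, 0, 5, 4, 2, 3]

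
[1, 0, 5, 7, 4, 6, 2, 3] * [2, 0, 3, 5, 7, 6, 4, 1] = [0, 2, 6, 1, 7, 4, 3, 5]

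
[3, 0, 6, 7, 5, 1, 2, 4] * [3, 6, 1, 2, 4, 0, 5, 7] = [2, 3, 5, 7, 0, 6, 1, 4]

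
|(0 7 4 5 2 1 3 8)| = 8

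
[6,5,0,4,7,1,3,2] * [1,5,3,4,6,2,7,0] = [7,2,1,6,0,5,4,3]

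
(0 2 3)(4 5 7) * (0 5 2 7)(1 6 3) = (0 7 4 2 1 6 3 5)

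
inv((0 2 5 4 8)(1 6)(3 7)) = (0 8 4 5 2)(1 6)(3 7)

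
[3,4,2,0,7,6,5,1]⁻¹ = [3,7,2,0,1,6,5,4]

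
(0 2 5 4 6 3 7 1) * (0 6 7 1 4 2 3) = (0 3 1 6)(2 5)(4 7)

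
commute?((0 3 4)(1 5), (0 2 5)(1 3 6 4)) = no:(0 3 4)(1 5)*(0 2 5)(1 3 6 4) = (0 6 4 2 5 3 1), (0 2 5)(1 3 6 4)*(0 3 4)(1 5) = (0 2 1 4 5 3 6)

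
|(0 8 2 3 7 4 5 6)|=8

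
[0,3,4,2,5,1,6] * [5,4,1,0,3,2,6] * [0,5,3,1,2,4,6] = [4,0,1,5,3,2,6]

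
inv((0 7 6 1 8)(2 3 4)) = (0 8 1 6 7)(2 4 3)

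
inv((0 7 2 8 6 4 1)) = (0 1 4 6 8 2 7)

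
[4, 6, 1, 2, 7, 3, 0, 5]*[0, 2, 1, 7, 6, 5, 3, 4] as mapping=[0→6, 1→3, 2→2, 3→1, 4→4, 5→7, 6→0, 7→5] 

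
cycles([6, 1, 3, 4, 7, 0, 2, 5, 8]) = (0 6 2 3 4 7 5)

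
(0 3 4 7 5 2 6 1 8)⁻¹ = (0 8 1 6 2 5 7 4 3)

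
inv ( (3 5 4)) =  (3 4 5)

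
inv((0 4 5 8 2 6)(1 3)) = (0 6 2 8 5 4)(1 3)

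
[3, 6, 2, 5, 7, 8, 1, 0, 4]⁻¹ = [7, 6, 2, 0, 8, 3, 1, 4, 5]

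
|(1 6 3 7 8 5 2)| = 7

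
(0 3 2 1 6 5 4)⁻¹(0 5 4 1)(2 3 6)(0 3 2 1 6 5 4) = (0 6 3 4)(1 2 5)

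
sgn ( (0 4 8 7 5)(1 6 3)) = 1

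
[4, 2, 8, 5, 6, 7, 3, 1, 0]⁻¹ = [8, 7, 1, 6, 0, 3, 4, 5, 2]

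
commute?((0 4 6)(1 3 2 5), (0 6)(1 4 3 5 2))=no:(0 4 6)(1 3 2 5) * (0 6)(1 4 3 5 2)=(0 3 1 5 4), (0 6)(1 4 3 5 2) * (0 4 6)(1 3 2 5)=(1 6 4 2 3)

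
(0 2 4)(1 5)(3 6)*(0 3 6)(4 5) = (0 2 5 1 4 3)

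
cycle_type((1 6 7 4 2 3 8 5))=8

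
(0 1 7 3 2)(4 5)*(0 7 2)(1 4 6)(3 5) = (0 4 3)(1 2 7 5 6)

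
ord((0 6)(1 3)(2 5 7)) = 6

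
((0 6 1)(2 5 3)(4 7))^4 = (0 6 1)(2 5 3)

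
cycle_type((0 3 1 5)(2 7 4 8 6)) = 4.5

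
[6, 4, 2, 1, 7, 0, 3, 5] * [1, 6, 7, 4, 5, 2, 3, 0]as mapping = [0→3, 1→5, 2→7, 3→6, 4→0, 5→1, 6→4, 7→2]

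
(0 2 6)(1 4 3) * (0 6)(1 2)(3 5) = (0 1 4 5 3 2)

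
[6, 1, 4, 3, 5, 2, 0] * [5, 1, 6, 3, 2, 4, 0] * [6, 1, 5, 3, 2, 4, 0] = [6, 1, 5, 3, 2, 0, 4]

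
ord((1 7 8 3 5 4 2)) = 7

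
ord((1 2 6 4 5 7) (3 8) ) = 6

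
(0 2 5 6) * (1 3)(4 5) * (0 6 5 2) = (1 3)(2 4)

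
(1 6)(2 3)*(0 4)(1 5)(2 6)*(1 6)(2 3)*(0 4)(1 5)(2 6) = (1 3 5 2 6)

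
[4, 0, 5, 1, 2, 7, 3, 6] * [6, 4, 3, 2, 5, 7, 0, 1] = [5, 6, 7, 4, 3, 1, 2, 0]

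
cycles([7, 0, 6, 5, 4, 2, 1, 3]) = (0 7 3 5 2 6 1) 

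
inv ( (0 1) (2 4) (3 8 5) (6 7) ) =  (0 1) (2 4) (3 5 8) (6 7) 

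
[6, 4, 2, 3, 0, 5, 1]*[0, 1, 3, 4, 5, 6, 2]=[2, 5, 3, 4, 0, 6, 1]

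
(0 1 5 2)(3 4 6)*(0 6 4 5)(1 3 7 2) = (0 3 5 1)(2 6 7)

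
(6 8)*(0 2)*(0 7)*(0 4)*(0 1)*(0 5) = (0 2 7 4 1 5)(6 8)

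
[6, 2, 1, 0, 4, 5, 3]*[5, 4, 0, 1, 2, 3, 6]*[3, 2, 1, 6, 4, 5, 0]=[0, 3, 4, 5, 1, 6, 2]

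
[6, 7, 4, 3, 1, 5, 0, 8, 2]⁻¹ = [6, 4, 8, 3, 2, 5, 0, 1, 7]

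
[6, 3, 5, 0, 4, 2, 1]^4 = [0, 1, 2, 3, 4, 5, 6]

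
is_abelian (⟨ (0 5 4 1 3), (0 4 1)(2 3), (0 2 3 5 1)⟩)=no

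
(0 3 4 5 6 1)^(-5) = (0 3 4 5 6 1)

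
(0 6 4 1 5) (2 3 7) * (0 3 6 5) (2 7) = (0 5 3 2 6 4 1) 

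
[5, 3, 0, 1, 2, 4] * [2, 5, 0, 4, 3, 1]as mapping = [0→1, 1→4, 2→2, 3→5, 4→0, 5→3]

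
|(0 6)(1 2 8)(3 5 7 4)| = 12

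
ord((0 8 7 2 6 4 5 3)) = 8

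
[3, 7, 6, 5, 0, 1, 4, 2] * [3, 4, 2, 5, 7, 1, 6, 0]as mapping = [0→5, 1→0, 2→6, 3→1, 4→3, 5→4, 6→7, 7→2]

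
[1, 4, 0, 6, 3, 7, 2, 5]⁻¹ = [2, 0, 6, 4, 1, 7, 3, 5]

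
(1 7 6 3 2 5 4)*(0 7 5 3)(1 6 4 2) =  (0 7 4 6)(1 5 2 3)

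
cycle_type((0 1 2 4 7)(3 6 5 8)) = 4.5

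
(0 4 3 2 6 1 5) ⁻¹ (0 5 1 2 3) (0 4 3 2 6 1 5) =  (0 5 6 2 4) 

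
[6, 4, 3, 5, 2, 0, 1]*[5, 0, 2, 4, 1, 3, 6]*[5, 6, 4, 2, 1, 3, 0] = [0, 6, 1, 2, 4, 3, 5]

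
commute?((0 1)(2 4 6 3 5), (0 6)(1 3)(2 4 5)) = no:(0 1)(2 4 6 3 5)*(0 6)(1 3)(2 4 5) = (0 3 2 5 4)(1 6), (0 6)(1 3)(2 4 5)*(0 1)(2 4 6 3 5) = (0 3)(1 5 4 2 6)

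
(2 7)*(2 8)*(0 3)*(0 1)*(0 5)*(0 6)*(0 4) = (0 3 1 5 6 4)(2 7 8)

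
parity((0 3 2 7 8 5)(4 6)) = even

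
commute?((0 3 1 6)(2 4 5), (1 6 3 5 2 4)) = no:(0 3 1 6)(2 4 5)*(1 6 3 5 2 4) = (0 5 4 2 1 3 6), (1 6 3 5 2 4)*(0 3 1 6)(2 4 5) = (0 3 2 5 4 6 1)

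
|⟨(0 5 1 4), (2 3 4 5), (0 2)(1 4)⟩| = 720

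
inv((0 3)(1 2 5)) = (0 3)(1 5 2)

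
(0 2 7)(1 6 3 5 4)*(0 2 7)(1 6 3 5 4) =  (0 7 2)(1 3 4 6 5)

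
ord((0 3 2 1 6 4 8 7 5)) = 9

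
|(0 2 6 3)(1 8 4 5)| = 4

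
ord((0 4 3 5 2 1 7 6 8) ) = 9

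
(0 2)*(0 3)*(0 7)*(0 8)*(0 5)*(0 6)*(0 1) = (0 2 3 7 8 5 6 1)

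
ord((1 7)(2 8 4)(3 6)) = 6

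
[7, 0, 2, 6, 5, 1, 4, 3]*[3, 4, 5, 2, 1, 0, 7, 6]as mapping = [0→6, 1→3, 2→5, 3→7, 4→0, 5→4, 6→1, 7→2]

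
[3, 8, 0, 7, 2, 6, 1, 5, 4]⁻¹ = [2, 6, 4, 0, 8, 7, 5, 3, 1]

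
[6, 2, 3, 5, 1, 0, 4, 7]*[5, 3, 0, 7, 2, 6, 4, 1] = [4, 0, 7, 6, 3, 5, 2, 1]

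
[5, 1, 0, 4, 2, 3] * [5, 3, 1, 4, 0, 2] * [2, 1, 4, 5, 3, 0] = [4, 5, 0, 2, 1, 3]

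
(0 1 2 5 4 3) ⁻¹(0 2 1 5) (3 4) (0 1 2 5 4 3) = (0 3) (1 5 2 4) 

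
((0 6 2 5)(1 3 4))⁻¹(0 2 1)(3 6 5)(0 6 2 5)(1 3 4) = (0 4 2)(3 6 5)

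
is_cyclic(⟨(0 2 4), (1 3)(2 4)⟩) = no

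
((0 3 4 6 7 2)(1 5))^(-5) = (0 3 4 6 7 2)(1 5)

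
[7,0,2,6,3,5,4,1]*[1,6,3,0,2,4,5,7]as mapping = [0→7,1→1,2→3,3→5,4→0,5→4,6→2,7→6]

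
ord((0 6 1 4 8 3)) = 6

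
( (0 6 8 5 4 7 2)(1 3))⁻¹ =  (0 2 7 4 5 8 6)(1 3)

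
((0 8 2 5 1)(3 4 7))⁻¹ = (0 1 5 2 8)(3 7 4)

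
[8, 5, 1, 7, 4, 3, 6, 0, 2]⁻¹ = [7, 2, 8, 5, 4, 1, 6, 3, 0]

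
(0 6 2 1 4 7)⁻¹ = (0 7 4 1 2 6)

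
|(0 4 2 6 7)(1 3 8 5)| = 20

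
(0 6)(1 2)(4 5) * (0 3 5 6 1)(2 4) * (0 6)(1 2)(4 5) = (0 2 6 3 4)(1 5)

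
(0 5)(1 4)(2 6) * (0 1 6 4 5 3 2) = (0 3 2 4 6)(1 5)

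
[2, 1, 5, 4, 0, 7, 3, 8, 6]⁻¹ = [4, 1, 0, 6, 3, 2, 8, 5, 7]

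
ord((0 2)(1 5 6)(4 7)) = 6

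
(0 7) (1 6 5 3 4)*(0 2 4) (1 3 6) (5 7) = (0 5 6 7 2 4 3) 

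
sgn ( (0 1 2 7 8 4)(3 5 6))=-1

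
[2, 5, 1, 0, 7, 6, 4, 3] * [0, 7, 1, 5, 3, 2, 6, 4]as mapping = [0→1, 1→2, 2→7, 3→0, 4→4, 5→6, 6→3, 7→5]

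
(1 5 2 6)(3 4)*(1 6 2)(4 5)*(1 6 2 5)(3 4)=(1 3)(2 5 6)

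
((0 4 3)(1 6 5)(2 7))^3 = (2 7)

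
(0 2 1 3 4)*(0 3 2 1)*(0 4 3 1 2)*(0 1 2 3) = (0 3)(2 4)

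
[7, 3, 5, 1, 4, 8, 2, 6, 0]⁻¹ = [8, 3, 6, 1, 4, 2, 7, 0, 5]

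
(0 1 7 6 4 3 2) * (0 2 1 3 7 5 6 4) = (0 3 1 5 6)(4 7)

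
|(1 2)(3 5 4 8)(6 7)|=4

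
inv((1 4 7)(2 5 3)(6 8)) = (1 7 4)(2 3 5)(6 8)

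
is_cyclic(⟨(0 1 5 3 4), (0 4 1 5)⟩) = no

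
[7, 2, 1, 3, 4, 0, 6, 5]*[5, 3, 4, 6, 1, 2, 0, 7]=[7, 4, 3, 6, 1, 5, 0, 2]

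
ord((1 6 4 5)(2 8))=4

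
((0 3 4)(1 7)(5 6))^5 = (0 4 3)(1 7)(5 6)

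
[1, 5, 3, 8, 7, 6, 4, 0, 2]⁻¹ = [7, 0, 8, 2, 6, 1, 5, 4, 3]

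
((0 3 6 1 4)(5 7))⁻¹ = (0 4 1 6 3)(5 7)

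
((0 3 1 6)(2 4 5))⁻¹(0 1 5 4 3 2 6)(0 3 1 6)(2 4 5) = (0 3 6 2 5 1 4)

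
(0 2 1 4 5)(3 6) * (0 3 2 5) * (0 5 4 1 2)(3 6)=(0 4 5 6)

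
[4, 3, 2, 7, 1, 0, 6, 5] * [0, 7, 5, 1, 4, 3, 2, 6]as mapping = [0→4, 1→1, 2→5, 3→6, 4→7, 5→0, 6→2, 7→3]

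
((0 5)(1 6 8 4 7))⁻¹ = (0 5)(1 7 4 8 6)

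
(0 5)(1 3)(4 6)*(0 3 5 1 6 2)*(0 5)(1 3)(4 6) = (0 3 4 2 5 1)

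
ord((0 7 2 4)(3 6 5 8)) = 4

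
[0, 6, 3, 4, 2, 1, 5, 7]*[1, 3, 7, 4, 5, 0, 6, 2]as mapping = [0→1, 1→6, 2→4, 3→5, 4→7, 5→3, 6→0, 7→2]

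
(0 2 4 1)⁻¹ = (0 1 4 2)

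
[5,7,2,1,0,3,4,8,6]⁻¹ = [4,3,2,5,6,0,8,1,7]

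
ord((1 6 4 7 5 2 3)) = 7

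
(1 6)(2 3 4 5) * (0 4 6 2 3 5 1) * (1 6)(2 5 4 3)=(0 3 1 5 2 4 6)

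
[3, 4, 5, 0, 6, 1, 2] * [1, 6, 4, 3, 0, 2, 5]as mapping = [0→3, 1→0, 2→2, 3→1, 4→5, 5→6, 6→4]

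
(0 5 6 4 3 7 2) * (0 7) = (0 5 6 4 3)(2 7)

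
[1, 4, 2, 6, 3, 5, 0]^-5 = [0, 1, 2, 3, 4, 5, 6]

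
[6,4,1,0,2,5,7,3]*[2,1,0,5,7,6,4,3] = [4,7,1,2,0,6,3,5]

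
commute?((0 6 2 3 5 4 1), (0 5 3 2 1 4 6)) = no:(0 6 2 3 5 4 1) * (0 5 3 2 1 4 6) = (1 5 6), (0 5 3 2 1 4 6) * (0 6 2 3 5 4 1) = (0 4 2)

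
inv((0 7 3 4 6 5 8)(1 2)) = (0 8 5 6 4 3 7)(1 2)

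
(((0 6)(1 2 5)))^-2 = (1 2 5)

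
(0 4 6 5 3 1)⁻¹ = (0 1 3 5 6 4)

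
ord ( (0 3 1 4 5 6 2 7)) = 8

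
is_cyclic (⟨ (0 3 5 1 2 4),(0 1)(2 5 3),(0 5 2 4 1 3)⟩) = no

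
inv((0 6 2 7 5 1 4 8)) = (0 8 4 1 5 7 2 6)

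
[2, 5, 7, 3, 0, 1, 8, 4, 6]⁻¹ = [4, 5, 0, 3, 7, 1, 8, 2, 6]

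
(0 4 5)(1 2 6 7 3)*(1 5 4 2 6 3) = (0 2 3 5)(1 6 7)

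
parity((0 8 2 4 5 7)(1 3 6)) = odd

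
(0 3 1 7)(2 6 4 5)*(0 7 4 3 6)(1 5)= (0 6 3 5 2)(1 4)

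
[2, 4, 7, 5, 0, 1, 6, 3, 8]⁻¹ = [4, 5, 0, 7, 1, 3, 6, 2, 8]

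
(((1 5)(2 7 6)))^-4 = (2 6 7)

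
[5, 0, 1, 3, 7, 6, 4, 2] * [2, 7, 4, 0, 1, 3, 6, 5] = [3, 2, 7, 0, 5, 6, 1, 4]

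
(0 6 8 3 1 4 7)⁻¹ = (0 7 4 1 3 8 6)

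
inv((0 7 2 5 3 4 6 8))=(0 8 6 4 3 5 2 7)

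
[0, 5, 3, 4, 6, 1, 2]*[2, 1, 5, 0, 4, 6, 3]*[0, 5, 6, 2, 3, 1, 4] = [6, 4, 0, 3, 2, 5, 1]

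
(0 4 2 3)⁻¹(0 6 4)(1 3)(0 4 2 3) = (0 1)(2 4 6)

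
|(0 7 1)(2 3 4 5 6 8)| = 6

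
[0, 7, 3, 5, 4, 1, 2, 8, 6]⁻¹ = [0, 5, 6, 2, 4, 3, 8, 1, 7]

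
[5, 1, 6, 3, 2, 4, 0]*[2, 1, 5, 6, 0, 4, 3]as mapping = [0→4, 1→1, 2→3, 3→6, 4→5, 5→0, 6→2]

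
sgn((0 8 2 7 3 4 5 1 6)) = 1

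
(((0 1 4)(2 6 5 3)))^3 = (2 3 5 6)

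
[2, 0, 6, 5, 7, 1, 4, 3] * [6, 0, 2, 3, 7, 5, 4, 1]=[2, 6, 4, 5, 1, 0, 7, 3]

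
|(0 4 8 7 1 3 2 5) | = 8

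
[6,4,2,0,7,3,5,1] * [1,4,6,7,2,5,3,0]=[3,2,6,1,0,7,5,4]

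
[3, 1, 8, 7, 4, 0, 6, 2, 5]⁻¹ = [5, 1, 7, 0, 4, 8, 6, 3, 2]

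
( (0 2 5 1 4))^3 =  (0 1 2 4 5)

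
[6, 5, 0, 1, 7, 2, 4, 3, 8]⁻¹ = [2, 3, 5, 7, 6, 1, 0, 4, 8]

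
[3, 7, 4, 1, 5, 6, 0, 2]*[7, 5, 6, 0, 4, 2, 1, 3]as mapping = [0→0, 1→3, 2→4, 3→5, 4→2, 5→1, 6→7, 7→6]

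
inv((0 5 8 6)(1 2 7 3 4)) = (0 6 8 5)(1 4 3 7 2)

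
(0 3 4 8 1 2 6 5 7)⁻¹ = (0 7 5 6 2 1 8 4 3)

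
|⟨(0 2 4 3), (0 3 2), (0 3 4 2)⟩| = 24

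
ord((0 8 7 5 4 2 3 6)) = 8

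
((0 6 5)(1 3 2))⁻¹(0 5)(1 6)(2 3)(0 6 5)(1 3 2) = (0 6)(1 2)(3 5)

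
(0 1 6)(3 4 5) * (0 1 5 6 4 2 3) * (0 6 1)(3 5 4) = (0 4 1 3 2 5 6)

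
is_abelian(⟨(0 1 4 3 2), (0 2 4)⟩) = no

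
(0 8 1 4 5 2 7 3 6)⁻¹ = (0 6 3 7 2 5 4 1 8)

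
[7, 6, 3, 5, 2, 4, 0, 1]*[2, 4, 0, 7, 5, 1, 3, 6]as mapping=[0→6, 1→3, 2→7, 3→1, 4→0, 5→5, 6→2, 7→4]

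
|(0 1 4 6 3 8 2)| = 7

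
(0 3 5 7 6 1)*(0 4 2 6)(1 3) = (0 1 4 2 6 3 5 7)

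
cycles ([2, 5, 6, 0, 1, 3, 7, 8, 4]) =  (0 2 6 7 8 4 1 5 3)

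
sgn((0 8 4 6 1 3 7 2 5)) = 1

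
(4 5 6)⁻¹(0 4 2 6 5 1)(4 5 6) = (0 5 2 4 6 1)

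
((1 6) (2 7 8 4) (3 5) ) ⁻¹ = (1 6) (2 4 8 7) (3 5) 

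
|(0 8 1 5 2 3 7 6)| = 8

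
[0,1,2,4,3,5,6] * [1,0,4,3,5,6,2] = [1,0,4,5,3,6,2]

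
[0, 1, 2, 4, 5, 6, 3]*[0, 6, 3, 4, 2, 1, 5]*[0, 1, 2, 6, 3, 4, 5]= [0, 5, 6, 2, 1, 4, 3]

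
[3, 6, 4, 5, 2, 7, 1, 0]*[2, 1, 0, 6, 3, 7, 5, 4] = [6, 5, 3, 7, 0, 4, 1, 2]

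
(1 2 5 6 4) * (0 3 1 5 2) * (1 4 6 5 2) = (0 3 4 2 1)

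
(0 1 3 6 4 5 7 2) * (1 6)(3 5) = (0 6 4 3 1 5 7 2)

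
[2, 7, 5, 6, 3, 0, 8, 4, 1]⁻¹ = [5, 8, 0, 4, 7, 2, 3, 1, 6]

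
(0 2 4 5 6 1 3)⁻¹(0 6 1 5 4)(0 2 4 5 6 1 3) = (1 3 6 5 2)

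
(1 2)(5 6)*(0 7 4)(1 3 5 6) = (0 7 4)(1 2 3 5)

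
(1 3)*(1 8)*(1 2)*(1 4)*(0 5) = (0 5)(1 3 8 2 4)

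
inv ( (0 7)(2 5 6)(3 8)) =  (0 7)(2 6 5)(3 8)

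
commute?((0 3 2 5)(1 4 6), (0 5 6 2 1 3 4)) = no:(0 3 2 5)(1 4 6) * (0 5 6 2 1 3 4) = (0 4 2 6 3 1), (0 5 6 2 1 3 4) * (0 3 2 5)(1 4 6) = (1 2 4 3 6 5)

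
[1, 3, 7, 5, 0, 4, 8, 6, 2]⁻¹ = [4, 0, 8, 1, 5, 3, 7, 2, 6]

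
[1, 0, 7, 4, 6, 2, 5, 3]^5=[1, 0, 5, 7, 3, 6, 4, 2]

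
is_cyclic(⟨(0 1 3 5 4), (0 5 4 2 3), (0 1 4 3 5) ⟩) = no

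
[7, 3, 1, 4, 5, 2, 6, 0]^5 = [7, 1, 2, 3, 4, 5, 6, 0]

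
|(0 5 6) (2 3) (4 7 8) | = 6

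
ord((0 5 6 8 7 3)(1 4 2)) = 6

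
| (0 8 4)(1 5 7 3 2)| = 15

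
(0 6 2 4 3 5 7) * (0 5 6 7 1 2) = (0 7 5 1 2 4 3 6)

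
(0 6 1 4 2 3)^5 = (0 3 2 4 1 6)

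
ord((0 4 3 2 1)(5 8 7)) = 15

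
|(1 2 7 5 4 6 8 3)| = 8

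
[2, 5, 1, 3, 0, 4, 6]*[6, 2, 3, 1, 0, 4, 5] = [3, 4, 2, 1, 6, 0, 5]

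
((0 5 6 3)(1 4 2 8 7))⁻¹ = (0 3 6 5)(1 7 8 2 4)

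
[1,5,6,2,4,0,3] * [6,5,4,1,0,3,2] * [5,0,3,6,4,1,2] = [1,6,3,4,5,2,0] 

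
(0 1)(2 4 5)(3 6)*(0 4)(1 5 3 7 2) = (0 5 1 4 3 6 7 2)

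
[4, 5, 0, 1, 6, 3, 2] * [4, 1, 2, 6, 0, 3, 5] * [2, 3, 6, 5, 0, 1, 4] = [2, 5, 0, 3, 1, 4, 6]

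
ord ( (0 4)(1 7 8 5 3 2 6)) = 14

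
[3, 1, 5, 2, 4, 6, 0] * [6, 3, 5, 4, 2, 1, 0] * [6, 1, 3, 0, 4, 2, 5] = [4, 0, 1, 2, 3, 6, 5]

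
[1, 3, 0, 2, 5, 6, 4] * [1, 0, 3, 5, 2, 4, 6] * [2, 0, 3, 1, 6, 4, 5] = [2, 4, 0, 1, 6, 5, 3]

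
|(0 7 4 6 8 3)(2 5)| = 6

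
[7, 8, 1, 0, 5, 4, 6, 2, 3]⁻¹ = [3, 2, 7, 8, 5, 4, 6, 0, 1]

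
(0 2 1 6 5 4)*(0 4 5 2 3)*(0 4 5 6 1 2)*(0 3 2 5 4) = (0 2 5 6 3)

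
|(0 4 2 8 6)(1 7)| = 10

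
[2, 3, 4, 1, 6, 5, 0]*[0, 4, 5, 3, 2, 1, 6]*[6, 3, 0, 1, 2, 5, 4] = [5, 1, 0, 2, 4, 3, 6]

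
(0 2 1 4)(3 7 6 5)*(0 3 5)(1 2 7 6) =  (0 7 1 4 3 6)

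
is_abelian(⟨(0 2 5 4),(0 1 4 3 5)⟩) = no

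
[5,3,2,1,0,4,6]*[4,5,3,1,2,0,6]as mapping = [0→0,1→1,2→3,3→5,4→4,5→2,6→6]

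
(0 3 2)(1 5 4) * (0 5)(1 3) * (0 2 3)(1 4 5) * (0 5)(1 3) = (0 4 5)(1 2 3)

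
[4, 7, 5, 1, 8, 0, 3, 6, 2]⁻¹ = [5, 3, 8, 6, 0, 2, 7, 1, 4]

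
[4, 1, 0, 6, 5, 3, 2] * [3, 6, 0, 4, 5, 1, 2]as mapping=[0→5, 1→6, 2→3, 3→2, 4→1, 5→4, 6→0]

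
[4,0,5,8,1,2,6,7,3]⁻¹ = [1,4,5,8,0,2,6,7,3]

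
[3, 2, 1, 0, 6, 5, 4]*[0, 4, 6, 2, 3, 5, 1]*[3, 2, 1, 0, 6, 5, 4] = [1, 4, 6, 3, 2, 5, 0]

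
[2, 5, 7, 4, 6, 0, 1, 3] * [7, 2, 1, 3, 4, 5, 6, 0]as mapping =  [0→1, 1→5, 2→0, 3→4, 4→6, 5→7, 6→2, 7→3]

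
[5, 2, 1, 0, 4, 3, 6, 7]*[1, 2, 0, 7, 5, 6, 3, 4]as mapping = [0→6, 1→0, 2→2, 3→1, 4→5, 5→7, 6→3, 7→4]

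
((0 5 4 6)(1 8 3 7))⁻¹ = (0 6 4 5)(1 7 3 8)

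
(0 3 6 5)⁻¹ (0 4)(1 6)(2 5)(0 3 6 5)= (0 2)(1 5)(3 4)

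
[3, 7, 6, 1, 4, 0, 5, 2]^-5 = [1, 2, 5, 7, 4, 3, 0, 6]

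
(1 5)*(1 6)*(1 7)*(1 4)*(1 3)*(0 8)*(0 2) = (0 8 2)(1 5 6 7 4 3)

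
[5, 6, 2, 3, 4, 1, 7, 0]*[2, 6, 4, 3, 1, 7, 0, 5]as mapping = [0→7, 1→0, 2→4, 3→3, 4→1, 5→6, 6→5, 7→2]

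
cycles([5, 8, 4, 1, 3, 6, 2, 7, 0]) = (0 5 6 2 4 3 1 8)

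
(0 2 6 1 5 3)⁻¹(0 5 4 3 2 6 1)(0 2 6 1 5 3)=(0 6 1 5 2 3 4)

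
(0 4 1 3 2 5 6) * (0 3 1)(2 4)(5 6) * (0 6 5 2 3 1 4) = (0 3)(1 4 6)(2 5)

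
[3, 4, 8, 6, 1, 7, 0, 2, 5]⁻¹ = [6, 4, 7, 0, 1, 8, 3, 5, 2]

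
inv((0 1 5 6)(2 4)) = (0 6 5 1)(2 4)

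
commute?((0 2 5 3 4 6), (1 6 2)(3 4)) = no:(0 2 5 3 4 6)*(1 6 2)(3 4) = (0 1 6)(2 5 4), (1 6 2)(3 4)*(0 2 5 3 4 6) = (0 2 1)(3 6 5)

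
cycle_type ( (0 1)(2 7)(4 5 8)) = 2^2.3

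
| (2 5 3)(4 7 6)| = 3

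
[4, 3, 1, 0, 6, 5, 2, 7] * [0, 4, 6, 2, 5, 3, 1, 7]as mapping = [0→5, 1→2, 2→4, 3→0, 4→1, 5→3, 6→6, 7→7]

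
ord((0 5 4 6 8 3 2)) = 7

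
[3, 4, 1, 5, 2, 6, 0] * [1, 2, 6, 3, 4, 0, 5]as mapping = [0→3, 1→4, 2→2, 3→0, 4→6, 5→5, 6→1]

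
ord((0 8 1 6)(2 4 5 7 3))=20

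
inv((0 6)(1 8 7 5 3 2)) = (0 6)(1 2 3 5 7 8)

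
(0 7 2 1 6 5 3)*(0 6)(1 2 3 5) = (0 7 3 6 1)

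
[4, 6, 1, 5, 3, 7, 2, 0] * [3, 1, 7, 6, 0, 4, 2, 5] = [0, 2, 1, 4, 6, 5, 7, 3]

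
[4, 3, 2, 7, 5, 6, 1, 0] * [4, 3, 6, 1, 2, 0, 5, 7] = [2, 1, 6, 7, 0, 5, 3, 4]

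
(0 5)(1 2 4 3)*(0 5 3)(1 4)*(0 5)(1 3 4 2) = (0 4 5)(2 3)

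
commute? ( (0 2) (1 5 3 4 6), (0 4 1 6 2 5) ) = no: (0 2) (1 5 3 4 6)*(0 4 1 6 2 5) = (0 5 3 1) (2 4), (0 4 1 6 2 5)*(0 2) (1 5 3 4 6) = (0 6) (2 3 4 5) 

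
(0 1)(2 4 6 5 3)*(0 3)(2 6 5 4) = (0 1 3 6 4 5)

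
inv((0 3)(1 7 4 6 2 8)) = (0 3)(1 8 2 6 4 7)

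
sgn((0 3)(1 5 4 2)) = 1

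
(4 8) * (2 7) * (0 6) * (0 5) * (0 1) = (0 6 5 1)(2 7)(4 8)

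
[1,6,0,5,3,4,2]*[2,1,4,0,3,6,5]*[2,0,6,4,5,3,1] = [0,3,6,1,2,4,5]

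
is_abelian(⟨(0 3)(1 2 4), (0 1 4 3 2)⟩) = no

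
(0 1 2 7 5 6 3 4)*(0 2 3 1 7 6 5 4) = (0 7 4 2 6 1 3)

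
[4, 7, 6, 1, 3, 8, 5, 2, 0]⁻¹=[8, 3, 7, 4, 0, 6, 2, 1, 5]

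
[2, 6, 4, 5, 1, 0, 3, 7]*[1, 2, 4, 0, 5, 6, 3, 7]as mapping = [0→4, 1→3, 2→5, 3→6, 4→2, 5→1, 6→0, 7→7]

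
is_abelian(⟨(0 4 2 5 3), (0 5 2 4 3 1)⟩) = no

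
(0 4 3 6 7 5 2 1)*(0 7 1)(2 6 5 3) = (0 4 2)(1 7 3 5 6)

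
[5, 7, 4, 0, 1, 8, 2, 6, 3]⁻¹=[3, 4, 6, 8, 2, 0, 7, 1, 5]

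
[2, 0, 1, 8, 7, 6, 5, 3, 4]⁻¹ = [1, 2, 0, 7, 8, 6, 5, 4, 3]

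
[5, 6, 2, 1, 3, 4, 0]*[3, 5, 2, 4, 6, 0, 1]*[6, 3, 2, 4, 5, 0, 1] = [6, 3, 2, 0, 5, 1, 4]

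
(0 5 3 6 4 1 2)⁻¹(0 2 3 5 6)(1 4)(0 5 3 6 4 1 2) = (0 6 3 4 5)(1 2)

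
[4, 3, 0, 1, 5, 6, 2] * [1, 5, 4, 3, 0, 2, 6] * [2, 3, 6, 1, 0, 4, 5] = [2, 1, 3, 4, 6, 5, 0]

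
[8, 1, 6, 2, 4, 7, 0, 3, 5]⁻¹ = [6, 1, 3, 7, 4, 8, 2, 5, 0]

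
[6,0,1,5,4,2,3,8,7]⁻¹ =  [1,2,5,6,4,3,0,8,7]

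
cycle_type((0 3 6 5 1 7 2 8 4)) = 9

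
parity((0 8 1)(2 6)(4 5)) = even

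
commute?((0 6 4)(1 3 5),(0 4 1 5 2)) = no:(0 6 4)(1 3 5)*(0 4 1 5 2) = (0 6 1 3 2),(0 4 1 5 2)*(0 6 4)(1 3 5) = (2 6 4 3 5)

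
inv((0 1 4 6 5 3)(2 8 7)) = (0 3 5 6 4 1)(2 7 8)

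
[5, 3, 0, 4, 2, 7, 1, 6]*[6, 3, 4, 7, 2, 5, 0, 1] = [5, 7, 6, 2, 4, 1, 3, 0]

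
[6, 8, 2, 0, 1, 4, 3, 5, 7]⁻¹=[3, 4, 2, 6, 5, 7, 0, 8, 1]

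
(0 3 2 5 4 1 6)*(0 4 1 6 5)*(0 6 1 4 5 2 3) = (1 2 6 5 4) 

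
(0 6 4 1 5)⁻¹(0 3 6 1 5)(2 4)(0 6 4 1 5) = (0 6 3 4 5)(1 2)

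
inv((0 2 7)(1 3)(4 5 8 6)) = (0 7 2)(1 3)(4 6 8 5)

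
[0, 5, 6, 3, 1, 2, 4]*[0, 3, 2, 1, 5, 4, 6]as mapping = [0→0, 1→4, 2→6, 3→1, 4→3, 5→2, 6→5]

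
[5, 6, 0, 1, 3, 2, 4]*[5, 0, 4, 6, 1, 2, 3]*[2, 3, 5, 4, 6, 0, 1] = [5, 4, 0, 2, 1, 6, 3]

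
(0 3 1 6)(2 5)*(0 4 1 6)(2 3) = (0 2 5 3 6 4 1)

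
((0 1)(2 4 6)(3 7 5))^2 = (2 6 4)(3 5 7)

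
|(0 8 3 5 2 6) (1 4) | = 6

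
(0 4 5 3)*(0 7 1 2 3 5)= (0 4)(1 2 3 7)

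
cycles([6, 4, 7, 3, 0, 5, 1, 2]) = (0 6 1 4)(2 7)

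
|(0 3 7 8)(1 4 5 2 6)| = 20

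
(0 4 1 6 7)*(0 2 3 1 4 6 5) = (0 6 7 2 3 1 5)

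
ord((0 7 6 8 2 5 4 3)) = 8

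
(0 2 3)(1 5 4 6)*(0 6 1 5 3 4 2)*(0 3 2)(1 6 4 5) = (0 3 4 6 1 2 5)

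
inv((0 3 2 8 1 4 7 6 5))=(0 5 6 7 4 1 8 2 3)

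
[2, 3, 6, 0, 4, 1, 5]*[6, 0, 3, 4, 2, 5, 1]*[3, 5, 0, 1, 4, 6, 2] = [1, 4, 5, 2, 0, 3, 6]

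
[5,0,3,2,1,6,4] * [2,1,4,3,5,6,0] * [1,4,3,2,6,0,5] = [5,3,2,6,4,1,0]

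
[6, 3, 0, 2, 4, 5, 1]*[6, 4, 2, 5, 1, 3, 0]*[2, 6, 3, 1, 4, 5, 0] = [2, 5, 0, 3, 6, 1, 4]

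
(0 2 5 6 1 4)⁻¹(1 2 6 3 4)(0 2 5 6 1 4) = (0 4 5 1 3)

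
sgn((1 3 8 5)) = -1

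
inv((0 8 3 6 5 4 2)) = (0 2 4 5 6 3 8)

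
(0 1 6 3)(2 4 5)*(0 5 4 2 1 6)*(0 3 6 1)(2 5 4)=(0 1 3 4 2 5)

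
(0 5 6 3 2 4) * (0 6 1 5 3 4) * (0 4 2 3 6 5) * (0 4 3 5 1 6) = (1 4)(2 3 5 6)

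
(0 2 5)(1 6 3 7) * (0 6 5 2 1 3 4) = (0 1 5 6 4)(3 7)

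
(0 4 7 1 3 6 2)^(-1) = (0 2 6 3 1 7 4)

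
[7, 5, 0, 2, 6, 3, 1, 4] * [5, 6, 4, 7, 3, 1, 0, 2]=[2, 1, 5, 4, 0, 7, 6, 3]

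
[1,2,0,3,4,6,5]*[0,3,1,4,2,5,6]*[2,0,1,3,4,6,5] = [3,0,2,4,1,5,6]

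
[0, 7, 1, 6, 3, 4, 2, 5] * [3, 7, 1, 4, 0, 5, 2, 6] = [3, 6, 7, 2, 4, 0, 1, 5]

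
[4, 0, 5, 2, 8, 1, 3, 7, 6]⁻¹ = [1, 5, 3, 6, 0, 2, 8, 7, 4]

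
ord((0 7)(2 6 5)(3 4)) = 6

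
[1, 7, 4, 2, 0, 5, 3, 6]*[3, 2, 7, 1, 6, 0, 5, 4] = [2, 4, 6, 7, 3, 0, 1, 5]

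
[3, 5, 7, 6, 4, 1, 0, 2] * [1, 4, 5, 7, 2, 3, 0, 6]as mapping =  [0→7, 1→3, 2→6, 3→0, 4→2, 5→4, 6→1, 7→5]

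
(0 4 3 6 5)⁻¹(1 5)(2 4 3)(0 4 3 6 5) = (0 1)(2 3 6)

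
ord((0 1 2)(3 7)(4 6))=6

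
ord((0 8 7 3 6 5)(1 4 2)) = 6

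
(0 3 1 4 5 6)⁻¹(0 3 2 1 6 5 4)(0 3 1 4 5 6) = (0 6 5 3 1 2 4)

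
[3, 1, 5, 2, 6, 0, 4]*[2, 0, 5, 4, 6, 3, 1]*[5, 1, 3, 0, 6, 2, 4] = [6, 5, 0, 2, 1, 3, 4]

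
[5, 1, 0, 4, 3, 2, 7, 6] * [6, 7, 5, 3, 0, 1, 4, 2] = [1, 7, 6, 0, 3, 5, 2, 4]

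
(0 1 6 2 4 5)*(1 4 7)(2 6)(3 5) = (0 4 3 5)(1 2 7)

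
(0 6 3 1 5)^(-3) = (0 3 5 6 1)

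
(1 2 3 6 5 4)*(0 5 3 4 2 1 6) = (0 5 2 4 6 3)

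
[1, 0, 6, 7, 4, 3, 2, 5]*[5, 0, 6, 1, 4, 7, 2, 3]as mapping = [0→0, 1→5, 2→2, 3→3, 4→4, 5→1, 6→6, 7→7]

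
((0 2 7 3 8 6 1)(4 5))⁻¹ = (0 1 6 8 3 7 2)(4 5)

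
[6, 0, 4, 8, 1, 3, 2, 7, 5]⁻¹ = [1, 4, 6, 5, 2, 8, 0, 7, 3]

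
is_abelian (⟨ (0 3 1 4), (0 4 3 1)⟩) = no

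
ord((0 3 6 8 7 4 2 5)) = 8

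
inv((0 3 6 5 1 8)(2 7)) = (0 8 1 5 6 3)(2 7)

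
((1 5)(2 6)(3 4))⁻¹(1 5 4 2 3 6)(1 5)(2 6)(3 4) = (1 3 6 4 2 5)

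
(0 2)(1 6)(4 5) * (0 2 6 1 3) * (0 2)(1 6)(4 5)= (0 1 6 3 2)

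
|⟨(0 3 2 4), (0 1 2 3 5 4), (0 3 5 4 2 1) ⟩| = 720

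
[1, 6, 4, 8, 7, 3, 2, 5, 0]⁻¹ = [8, 0, 6, 5, 2, 7, 1, 4, 3]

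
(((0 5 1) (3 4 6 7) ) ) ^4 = (0 5 1) 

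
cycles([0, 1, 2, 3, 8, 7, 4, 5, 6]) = (4 8 6) (5 7) 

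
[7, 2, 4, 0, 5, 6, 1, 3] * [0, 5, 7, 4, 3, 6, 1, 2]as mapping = [0→2, 1→7, 2→3, 3→0, 4→6, 5→1, 6→5, 7→4]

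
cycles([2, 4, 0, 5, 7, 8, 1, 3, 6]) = (0 2)(1 4 7 3 5 8 6)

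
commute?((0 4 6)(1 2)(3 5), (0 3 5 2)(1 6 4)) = no:(0 4 6)(1 2)(3 5) * (0 3 5 2)(1 6 4) = (0 1)(2 6 3), (0 3 5 2)(1 6 4) * (0 4 6)(1 2)(3 5) = (0 5 1)(2 4)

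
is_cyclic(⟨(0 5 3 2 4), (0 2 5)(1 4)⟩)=no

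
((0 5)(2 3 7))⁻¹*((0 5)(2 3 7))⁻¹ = (2 3 7)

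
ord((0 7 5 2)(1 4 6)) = 12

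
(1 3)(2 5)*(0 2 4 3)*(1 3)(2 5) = (0 5 4 1)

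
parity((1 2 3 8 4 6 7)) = even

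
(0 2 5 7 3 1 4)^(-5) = (0 5 3 4 2 7 1)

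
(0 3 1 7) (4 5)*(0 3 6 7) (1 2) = (0 6 7 3 2 1) (4 5) 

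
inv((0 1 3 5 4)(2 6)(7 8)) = (0 4 5 3 1)(2 6)(7 8)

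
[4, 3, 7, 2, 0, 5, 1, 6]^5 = [4, 1, 2, 3, 0, 5, 6, 7]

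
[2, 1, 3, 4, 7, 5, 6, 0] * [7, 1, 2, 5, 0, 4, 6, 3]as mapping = [0→2, 1→1, 2→5, 3→0, 4→3, 5→4, 6→6, 7→7]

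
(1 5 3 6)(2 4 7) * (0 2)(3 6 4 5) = (0 2 5 6 1 3 4 7)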